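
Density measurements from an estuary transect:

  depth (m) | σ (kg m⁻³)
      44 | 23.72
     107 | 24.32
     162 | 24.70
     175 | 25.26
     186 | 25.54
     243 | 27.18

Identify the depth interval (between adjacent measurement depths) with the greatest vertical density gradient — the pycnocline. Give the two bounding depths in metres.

Compute the density gradient over each adjacent pair:
  44–107 m: Δρ/Δz = 0.60/63 = 9.5 × 10⁻³ kg m⁻⁴
  107–162 m: Δρ/Δz = 0.38/55 = 6.9 × 10⁻³ kg m⁻⁴
  162–175 m: Δρ/Δz = 0.56/13 = 0.043 kg m⁻⁴
  175–186 m: Δρ/Δz = 0.28/11 = 0.025 kg m⁻⁴
  186–243 m: Δρ/Δz = 1.64/57 = 0.029 kg m⁻⁴
The largest gradient is in the 162–175 m interval — the pycnocline.

162–175 m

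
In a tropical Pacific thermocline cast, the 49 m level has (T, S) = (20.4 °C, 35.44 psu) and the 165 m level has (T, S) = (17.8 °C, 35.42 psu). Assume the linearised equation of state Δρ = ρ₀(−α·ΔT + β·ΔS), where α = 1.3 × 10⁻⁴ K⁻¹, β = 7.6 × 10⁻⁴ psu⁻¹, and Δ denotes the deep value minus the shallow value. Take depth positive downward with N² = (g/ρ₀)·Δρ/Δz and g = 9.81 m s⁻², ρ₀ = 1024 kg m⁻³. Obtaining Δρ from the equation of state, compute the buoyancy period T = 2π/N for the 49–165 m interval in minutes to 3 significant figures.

ΔT = -2.6 K, ΔS = -0.02 psu (deep − shallow).
Δρ/ρ₀ = −αΔT + βΔS = 3.38 × 10⁻⁴ − 1.52 × 10⁻⁵ = 3.228 × 10⁻⁴, so Δρ ≈ 0.3305 kg m⁻³.
N² = (g/ρ₀)·Δρ/Δz = g·(Δρ/ρ₀)/Δz = 9.81 × 3.228 × 10⁻⁴ / 116 = 2.7299 × 10⁻⁵ s⁻².
N = √(2.7299 × 10⁻⁵) = 5.2248 × 10⁻³ rad s⁻¹ → T = 2π/N = 1.2026 × 10³ s = 20.043 min ≈ 20.0 min.

20.0 min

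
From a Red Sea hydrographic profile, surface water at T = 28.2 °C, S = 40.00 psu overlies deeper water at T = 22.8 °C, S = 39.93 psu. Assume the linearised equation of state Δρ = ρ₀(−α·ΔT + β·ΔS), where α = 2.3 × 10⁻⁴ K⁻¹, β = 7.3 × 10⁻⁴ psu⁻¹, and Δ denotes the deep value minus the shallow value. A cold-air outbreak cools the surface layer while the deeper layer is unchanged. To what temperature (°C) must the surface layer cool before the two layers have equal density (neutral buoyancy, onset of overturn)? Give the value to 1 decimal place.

23.0 °C

Neutral buoyancy requires Δρ = 0, i.e. −α(T_deep − T_surf′) + β(S_deep − S_surf) = 0.
T_surf′ = T_deep − (β/α)·ΔS = 22.8 − (7.3 × 10⁻⁴/2.3 × 10⁻⁴)·(-0.07) = 23.022 °C.
Cooling required: 28.2 − (23.022) = 5.178 °C.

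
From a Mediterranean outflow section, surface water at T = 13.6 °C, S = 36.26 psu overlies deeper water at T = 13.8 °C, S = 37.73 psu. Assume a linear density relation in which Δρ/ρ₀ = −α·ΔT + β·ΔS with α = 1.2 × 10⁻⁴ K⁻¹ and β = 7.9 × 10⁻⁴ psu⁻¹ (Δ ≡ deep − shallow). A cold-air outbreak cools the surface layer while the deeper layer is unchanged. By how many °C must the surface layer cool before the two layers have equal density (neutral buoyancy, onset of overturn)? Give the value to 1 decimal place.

9.5 °C

Neutral buoyancy requires Δρ = 0, i.e. −α(T_deep − T_surf′) + β(S_deep − S_surf) = 0.
T_surf′ = T_deep − (β/α)·ΔS = 13.8 − (7.9 × 10⁻⁴/1.2 × 10⁻⁴)·(+1.47) = 4.123 °C.
Cooling required: 13.6 − (4.123) = 9.477 °C.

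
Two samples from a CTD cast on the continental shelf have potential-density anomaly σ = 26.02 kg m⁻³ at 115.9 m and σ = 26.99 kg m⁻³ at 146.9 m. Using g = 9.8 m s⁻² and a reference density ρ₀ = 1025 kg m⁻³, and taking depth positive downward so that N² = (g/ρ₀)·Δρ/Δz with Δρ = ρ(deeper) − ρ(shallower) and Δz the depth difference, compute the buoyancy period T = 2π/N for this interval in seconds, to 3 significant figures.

363 s

Δρ = 1026.99 − 1026.02 = 0.97 kg m⁻³ over Δz = 146.9 − 115.9 = 31 m.
N² = (9.8/1025) × (0.97/31) = 2.9917 × 10⁻⁴ s⁻².
N = √(2.9917 × 10⁻⁴) = 0.017297 rad s⁻¹, so T = 2π/N = 363.25 s ≈ 363 s.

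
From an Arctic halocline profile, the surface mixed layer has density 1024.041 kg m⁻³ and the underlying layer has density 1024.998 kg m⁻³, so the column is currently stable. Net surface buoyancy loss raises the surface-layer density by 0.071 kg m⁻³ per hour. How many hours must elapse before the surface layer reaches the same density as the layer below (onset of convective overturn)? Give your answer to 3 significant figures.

Density deficit of the surface layer: 1024.998 − 1024.041 = 0.957 kg m⁻³.
Required change = 0.957 / 0.071 = 13.5 hours.

13.5 hours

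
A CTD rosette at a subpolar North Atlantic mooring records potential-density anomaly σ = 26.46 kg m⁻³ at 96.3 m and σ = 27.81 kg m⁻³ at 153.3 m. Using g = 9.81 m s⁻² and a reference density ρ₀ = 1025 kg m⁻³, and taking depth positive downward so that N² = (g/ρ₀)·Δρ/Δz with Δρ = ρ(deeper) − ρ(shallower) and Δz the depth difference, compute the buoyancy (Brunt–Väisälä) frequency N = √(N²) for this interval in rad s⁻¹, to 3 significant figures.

0.0151 rad s⁻¹

Δρ = 1027.81 − 1026.46 = 1.35 kg m⁻³ over Δz = 153.3 − 96.3 = 57 m.
N² = (9.81/1025) × (1.35/57) = 2.2668 × 10⁻⁴ s⁻².
N = √(2.2668 × 10⁻⁴) = 0.015056 rad s⁻¹ ≈ 0.0151 rad s⁻¹.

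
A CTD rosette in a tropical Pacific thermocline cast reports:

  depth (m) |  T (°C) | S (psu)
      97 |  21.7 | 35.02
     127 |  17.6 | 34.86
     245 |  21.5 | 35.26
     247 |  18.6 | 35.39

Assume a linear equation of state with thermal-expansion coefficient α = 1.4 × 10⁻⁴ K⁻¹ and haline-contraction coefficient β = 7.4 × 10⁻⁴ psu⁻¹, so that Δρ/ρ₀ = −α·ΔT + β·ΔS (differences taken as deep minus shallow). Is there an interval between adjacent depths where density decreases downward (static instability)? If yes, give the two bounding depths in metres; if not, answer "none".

Evaluate Δρ/ρ₀ = −αΔT + βΔS across each adjacent pair:
  97–127 m: −αΔT+βΔS = −(1.4 × 10⁻⁴)(-4.1)+(7.4 × 10⁻⁴)(-0.16) = 4.6 × 10⁻⁴ → stable
  127–245 m: −αΔT+βΔS = −(1.4 × 10⁻⁴)(+3.9)+(7.4 × 10⁻⁴)(+0.40) = -2.5 × 10⁻⁴ → UNSTABLE
  245–247 m: −αΔT+βΔS = −(1.4 × 10⁻⁴)(-2.9)+(7.4 × 10⁻⁴)(+0.13) = 5.0 × 10⁻⁴ → stable
The 127–245 m interval has Δρ < 0: lighter water underlies denser water.

127–245 m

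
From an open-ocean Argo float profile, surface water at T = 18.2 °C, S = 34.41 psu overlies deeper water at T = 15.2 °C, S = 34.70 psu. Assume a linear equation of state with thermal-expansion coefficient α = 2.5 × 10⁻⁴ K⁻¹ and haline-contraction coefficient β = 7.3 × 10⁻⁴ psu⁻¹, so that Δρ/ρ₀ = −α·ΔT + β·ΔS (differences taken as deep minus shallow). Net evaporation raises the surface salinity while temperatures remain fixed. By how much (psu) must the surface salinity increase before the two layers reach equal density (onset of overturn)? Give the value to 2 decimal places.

1.32 psu

Neutral buoyancy requires −α(T_deep − T_surf) + β(S_deep − S_surf′) = 0.
S_surf′ = S_deep − (α/β)·ΔT = 34.70 − (2.5 × 10⁻⁴/7.3 × 10⁻⁴)·(-3.0) = 35.7274 psu.
Increase required: 35.7274 − 34.41 = 1.3174 psu.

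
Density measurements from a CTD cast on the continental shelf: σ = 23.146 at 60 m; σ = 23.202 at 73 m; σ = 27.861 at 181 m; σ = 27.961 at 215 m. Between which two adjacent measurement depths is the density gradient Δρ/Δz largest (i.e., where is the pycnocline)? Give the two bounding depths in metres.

Compute the density gradient over each adjacent pair:
  60–73 m: Δρ/Δz = 0.056/13 = 4.3 × 10⁻³ kg m⁻⁴
  73–181 m: Δρ/Δz = 4.659/108 = 0.043 kg m⁻⁴
  181–215 m: Δρ/Δz = 0.100/34 = 2.9 × 10⁻³ kg m⁻⁴
The largest gradient is in the 73–181 m interval — the pycnocline.

73–181 m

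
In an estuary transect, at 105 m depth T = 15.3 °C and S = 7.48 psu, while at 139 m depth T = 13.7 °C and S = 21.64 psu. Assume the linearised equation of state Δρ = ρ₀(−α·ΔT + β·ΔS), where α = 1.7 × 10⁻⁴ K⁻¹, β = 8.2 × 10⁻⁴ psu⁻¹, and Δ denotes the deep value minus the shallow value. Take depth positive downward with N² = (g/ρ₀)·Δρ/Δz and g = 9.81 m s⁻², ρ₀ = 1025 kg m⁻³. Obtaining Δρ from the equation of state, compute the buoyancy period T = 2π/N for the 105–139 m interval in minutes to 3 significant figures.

1.79 min

ΔT = -1.6 K, ΔS = +14.16 psu (deep − shallow).
Δρ/ρ₀ = −αΔT + βΔS = 2.72 × 10⁻⁴ + 0.0116112 = 0.0118832, so Δρ ≈ 12.18 kg m⁻³.
N² = (g/ρ₀)·Δρ/Δz = g·(Δρ/ρ₀)/Δz = 9.81 × 0.0118832 / 34 = 3.4287 × 10⁻³ s⁻².
N = √(3.4287 × 10⁻³) = 0.058555 rad s⁻¹ → T = 2π/N = 107.30 s = 1.7883 min ≈ 1.79 min.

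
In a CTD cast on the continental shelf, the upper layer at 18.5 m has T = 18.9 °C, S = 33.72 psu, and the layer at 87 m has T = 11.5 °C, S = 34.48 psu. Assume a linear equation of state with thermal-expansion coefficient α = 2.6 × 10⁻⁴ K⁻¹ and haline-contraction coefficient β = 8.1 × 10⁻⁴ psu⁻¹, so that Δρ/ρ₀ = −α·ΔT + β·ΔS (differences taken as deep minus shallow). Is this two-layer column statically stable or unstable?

stable

ΔT = 11.5 − 18.9 = -7.4 K and ΔS = 34.48 − 33.72 = +0.76 psu (deep − shallow).
−αΔT = 1.924 × 10⁻³; βΔS = 6.156 × 10⁻⁴; sum Δρ/ρ₀ = 2.5396 × 10⁻³.
Δρ/ρ₀ > 0, so Δρ > 0: deeper water is denser → statically stable.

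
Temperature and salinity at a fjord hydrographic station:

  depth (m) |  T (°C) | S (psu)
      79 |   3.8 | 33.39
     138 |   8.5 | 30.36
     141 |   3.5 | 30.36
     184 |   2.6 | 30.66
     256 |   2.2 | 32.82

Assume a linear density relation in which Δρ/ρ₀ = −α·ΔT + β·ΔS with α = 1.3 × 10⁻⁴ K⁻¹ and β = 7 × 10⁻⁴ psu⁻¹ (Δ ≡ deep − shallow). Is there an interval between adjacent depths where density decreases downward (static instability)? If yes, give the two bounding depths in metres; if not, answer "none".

79–138 m

Evaluate Δρ/ρ₀ = −αΔT + βΔS across each adjacent pair:
  79–138 m: −αΔT+βΔS = −(1.3 × 10⁻⁴)(+4.7)+(7 × 10⁻⁴)(-3.03) = -2.7 × 10⁻³ → UNSTABLE
  138–141 m: −αΔT+βΔS = −(1.3 × 10⁻⁴)(-5.0)+(7 × 10⁻⁴)(+0.00) = 6.5 × 10⁻⁴ → stable
  141–184 m: −αΔT+βΔS = −(1.3 × 10⁻⁴)(-0.9)+(7 × 10⁻⁴)(+0.30) = 3.3 × 10⁻⁴ → stable
  184–256 m: −αΔT+βΔS = −(1.3 × 10⁻⁴)(-0.4)+(7 × 10⁻⁴)(+2.16) = 1.6 × 10⁻³ → stable
The 79–138 m interval has Δρ < 0: lighter water underlies denser water.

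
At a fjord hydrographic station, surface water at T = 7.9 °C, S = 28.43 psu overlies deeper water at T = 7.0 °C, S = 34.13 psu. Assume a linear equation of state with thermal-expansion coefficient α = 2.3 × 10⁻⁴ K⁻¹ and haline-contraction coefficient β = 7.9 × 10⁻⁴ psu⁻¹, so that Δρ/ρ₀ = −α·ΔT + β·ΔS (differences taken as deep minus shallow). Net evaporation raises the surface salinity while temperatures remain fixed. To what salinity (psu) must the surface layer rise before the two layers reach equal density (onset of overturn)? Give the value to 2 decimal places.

Neutral buoyancy requires −α(T_deep − T_surf) + β(S_deep − S_surf′) = 0.
S_surf′ = S_deep − (α/β)·ΔT = 34.13 − (2.3 × 10⁻⁴/7.9 × 10⁻⁴)·(-0.9) = 34.3920 psu.
Increase required: 34.3920 − 28.43 = 5.9620 psu.

34.39 psu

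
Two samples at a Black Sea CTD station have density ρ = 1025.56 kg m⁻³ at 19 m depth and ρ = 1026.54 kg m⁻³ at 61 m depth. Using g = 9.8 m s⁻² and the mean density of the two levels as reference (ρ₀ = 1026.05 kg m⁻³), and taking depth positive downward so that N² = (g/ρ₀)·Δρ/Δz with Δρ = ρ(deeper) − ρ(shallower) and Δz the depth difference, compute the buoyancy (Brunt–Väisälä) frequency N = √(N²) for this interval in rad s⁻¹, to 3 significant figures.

Δρ = 1026.54 − 1025.56 = 0.98 kg m⁻³ over Δz = 61 − 19 = 42 m.
N² = (9.8/1026.05) × (0.98/42) = 2.2286 × 10⁻⁴ s⁻².
N = √(2.2286 × 10⁻⁴) = 0.014928 rad s⁻¹ ≈ 0.0149 rad s⁻¹.

0.0149 rad s⁻¹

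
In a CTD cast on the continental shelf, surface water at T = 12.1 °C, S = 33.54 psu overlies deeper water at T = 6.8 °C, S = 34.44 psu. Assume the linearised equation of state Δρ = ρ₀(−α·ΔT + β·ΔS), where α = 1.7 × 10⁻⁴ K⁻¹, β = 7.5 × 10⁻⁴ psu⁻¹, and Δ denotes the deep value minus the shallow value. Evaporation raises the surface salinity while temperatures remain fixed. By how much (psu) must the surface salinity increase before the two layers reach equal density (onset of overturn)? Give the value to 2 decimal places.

2.10 psu

Neutral buoyancy requires −α(T_deep − T_surf) + β(S_deep − S_surf′) = 0.
S_surf′ = S_deep − (α/β)·ΔT = 34.44 − (1.7 × 10⁻⁴/7.5 × 10⁻⁴)·(-5.3) = 35.6413 psu.
Increase required: 35.6413 − 33.54 = 2.1013 psu.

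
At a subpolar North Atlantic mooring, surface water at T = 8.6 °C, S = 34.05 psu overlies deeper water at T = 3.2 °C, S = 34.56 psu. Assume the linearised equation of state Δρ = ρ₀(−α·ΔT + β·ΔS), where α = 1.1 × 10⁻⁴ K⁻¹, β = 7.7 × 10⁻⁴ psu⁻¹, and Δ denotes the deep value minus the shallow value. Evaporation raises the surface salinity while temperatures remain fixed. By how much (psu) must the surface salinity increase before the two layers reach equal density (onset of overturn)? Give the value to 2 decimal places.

Neutral buoyancy requires −α(T_deep − T_surf) + β(S_deep − S_surf′) = 0.
S_surf′ = S_deep − (α/β)·ΔT = 34.56 − (1.1 × 10⁻⁴/7.7 × 10⁻⁴)·(-5.4) = 35.3314 psu.
Increase required: 35.3314 − 34.05 = 1.2814 psu.

1.28 psu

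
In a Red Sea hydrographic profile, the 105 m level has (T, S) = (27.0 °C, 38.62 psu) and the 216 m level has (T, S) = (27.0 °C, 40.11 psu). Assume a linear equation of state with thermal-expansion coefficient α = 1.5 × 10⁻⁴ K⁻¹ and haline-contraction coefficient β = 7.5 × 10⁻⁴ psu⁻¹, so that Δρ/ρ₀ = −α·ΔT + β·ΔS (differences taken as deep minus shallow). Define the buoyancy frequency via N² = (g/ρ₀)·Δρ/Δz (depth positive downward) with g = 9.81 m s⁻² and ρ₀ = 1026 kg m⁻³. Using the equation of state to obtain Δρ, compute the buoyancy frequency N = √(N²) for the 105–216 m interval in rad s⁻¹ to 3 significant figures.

ΔT = +0.0 K, ΔS = +1.49 psu (deep − shallow).
Δρ/ρ₀ = −αΔT + βΔS = 0 + 1.1175 × 10⁻³ = 1.1175 × 10⁻³, so Δρ ≈ 1.147 kg m⁻³.
N² = (g/ρ₀)·Δρ/Δz = g·(Δρ/ρ₀)/Δz = 9.81 × 1.1175 × 10⁻³ / 111 = 9.8763 × 10⁻⁵ s⁻².
N = √(9.8763 × 10⁻⁵) = 9.9380 × 10⁻³ rad s⁻¹ ≈ 9.94 × 10⁻³ rad s⁻¹.

9.94 × 10⁻³ rad s⁻¹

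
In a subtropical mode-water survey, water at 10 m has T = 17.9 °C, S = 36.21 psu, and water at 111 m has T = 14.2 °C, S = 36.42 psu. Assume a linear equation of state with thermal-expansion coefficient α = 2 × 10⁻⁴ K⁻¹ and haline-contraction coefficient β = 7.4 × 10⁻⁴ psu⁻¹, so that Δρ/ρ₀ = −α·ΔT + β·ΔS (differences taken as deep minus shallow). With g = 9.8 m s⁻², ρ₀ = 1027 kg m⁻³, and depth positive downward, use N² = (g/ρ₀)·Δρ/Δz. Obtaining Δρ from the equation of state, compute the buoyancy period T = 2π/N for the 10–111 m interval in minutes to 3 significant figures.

11.2 min

ΔT = -3.7 K, ΔS = +0.21 psu (deep − shallow).
Δρ/ρ₀ = −αΔT + βΔS = 7.40 × 10⁻⁴ + 1.554 × 10⁻⁴ = 8.954 × 10⁻⁴, so Δρ ≈ 0.9196 kg m⁻³.
N² = (g/ρ₀)·Δρ/Δz = g·(Δρ/ρ₀)/Δz = 9.8 × 8.954 × 10⁻⁴ / 101 = 8.6880 × 10⁻⁵ s⁻².
N = √(8.6880 × 10⁻⁵) = 9.3209 × 10⁻³ rad s⁻¹ → T = 2π/N = 674.10 s = 11.235 min ≈ 11.2 min.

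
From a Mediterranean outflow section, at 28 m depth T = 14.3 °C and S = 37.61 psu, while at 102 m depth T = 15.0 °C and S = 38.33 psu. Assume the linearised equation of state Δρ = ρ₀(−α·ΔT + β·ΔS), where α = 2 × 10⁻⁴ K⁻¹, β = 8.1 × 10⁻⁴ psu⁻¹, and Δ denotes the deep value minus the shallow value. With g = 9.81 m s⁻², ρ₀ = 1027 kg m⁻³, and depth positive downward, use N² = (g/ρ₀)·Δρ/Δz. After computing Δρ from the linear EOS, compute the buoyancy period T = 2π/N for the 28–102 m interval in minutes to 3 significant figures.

ΔT = +0.7 K, ΔS = +0.72 psu (deep − shallow).
Δρ/ρ₀ = −αΔT + βΔS = -1.40 × 10⁻⁴ + 5.832 × 10⁻⁴ = 4.432 × 10⁻⁴, so Δρ ≈ 0.4552 kg m⁻³.
N² = (g/ρ₀)·Δρ/Δz = g·(Δρ/ρ₀)/Δz = 9.81 × 4.432 × 10⁻⁴ / 74 = 5.8754 × 10⁻⁵ s⁻².
N = √(5.8754 × 10⁻⁵) = 7.6651 × 10⁻³ rad s⁻¹ → T = 2π/N = 819.71 s = 13.662 min ≈ 13.7 min.

13.7 min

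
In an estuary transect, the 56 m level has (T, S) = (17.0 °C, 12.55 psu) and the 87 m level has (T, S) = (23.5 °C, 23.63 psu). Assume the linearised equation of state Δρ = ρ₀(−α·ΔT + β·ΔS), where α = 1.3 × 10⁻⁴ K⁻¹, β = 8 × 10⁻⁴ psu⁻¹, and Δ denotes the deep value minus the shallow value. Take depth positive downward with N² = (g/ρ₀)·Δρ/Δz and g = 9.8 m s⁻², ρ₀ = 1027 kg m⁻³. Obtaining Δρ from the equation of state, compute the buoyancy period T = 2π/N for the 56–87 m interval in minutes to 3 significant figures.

2.08 min

ΔT = +6.5 K, ΔS = +11.08 psu (deep − shallow).
Δρ/ρ₀ = −αΔT + βΔS = -8.45 × 10⁻⁴ + 8.864 × 10⁻³ = 8.019 × 10⁻³, so Δρ ≈ 8.236 kg m⁻³.
N² = (g/ρ₀)·Δρ/Δz = g·(Δρ/ρ₀)/Δz = 9.8 × 8.019 × 10⁻³ / 31 = 2.5350 × 10⁻³ s⁻².
N = √(2.5350 × 10⁻³) = 0.050349 rad s⁻¹ → T = 2π/N = 124.79 s = 2.0798 min ≈ 2.08 min.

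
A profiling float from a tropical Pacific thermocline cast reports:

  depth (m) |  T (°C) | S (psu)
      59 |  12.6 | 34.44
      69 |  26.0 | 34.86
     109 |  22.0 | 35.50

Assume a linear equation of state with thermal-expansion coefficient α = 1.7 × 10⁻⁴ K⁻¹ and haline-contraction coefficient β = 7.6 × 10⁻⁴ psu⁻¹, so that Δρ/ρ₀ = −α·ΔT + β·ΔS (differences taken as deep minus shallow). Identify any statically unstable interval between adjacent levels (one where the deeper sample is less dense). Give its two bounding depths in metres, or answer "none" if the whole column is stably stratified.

59–69 m

Evaluate Δρ/ρ₀ = −αΔT + βΔS across each adjacent pair:
  59–69 m: −αΔT+βΔS = −(1.7 × 10⁻⁴)(+13.4)+(7.6 × 10⁻⁴)(+0.42) = -2.0 × 10⁻³ → UNSTABLE
  69–109 m: −αΔT+βΔS = −(1.7 × 10⁻⁴)(-4.0)+(7.6 × 10⁻⁴)(+0.64) = 1.2 × 10⁻³ → stable
The 59–69 m interval has Δρ < 0: lighter water underlies denser water.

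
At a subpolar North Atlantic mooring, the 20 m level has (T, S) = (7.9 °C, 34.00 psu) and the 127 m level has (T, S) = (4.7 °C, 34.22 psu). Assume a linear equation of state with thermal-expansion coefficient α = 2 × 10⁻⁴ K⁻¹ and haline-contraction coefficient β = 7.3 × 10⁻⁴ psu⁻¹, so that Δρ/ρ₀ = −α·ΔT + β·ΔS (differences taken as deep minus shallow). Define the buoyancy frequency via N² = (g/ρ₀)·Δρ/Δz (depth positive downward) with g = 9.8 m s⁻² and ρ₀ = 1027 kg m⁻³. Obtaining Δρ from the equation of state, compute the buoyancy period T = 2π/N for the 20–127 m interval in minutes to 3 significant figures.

12.2 min

ΔT = -3.2 K, ΔS = +0.22 psu (deep − shallow).
Δρ/ρ₀ = −αΔT + βΔS = 6.40 × 10⁻⁴ + 1.606 × 10⁻⁴ = 8.006 × 10⁻⁴, so Δρ ≈ 0.8222 kg m⁻³.
N² = (g/ρ₀)·Δρ/Δz = g·(Δρ/ρ₀)/Δz = 9.8 × 8.006 × 10⁻⁴ / 107 = 7.3326 × 10⁻⁵ s⁻².
N = √(7.3326 × 10⁻⁵) = 8.5631 × 10⁻³ rad s⁻¹ → T = 2π/N = 733.75 s = 12.229 min ≈ 12.2 min.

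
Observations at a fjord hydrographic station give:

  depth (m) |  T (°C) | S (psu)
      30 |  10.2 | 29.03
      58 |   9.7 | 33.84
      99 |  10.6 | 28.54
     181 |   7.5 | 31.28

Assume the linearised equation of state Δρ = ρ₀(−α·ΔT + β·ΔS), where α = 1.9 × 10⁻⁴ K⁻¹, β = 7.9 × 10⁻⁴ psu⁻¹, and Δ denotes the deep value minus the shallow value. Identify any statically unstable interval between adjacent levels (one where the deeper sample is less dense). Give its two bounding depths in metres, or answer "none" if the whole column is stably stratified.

58–99 m

Evaluate Δρ/ρ₀ = −αΔT + βΔS across each adjacent pair:
  30–58 m: −αΔT+βΔS = −(1.9 × 10⁻⁴)(-0.5)+(7.9 × 10⁻⁴)(+4.81) = 3.9 × 10⁻³ → stable
  58–99 m: −αΔT+βΔS = −(1.9 × 10⁻⁴)(+0.9)+(7.9 × 10⁻⁴)(-5.30) = -4.4 × 10⁻³ → UNSTABLE
  99–181 m: −αΔT+βΔS = −(1.9 × 10⁻⁴)(-3.1)+(7.9 × 10⁻⁴)(+2.74) = 2.8 × 10⁻³ → stable
The 58–99 m interval has Δρ < 0: lighter water underlies denser water.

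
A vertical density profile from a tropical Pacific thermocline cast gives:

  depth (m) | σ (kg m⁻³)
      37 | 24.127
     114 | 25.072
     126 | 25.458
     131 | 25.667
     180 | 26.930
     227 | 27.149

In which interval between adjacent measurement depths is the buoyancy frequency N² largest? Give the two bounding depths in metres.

126–131 m

Compute the density gradient over each adjacent pair:
  37–114 m: Δρ/Δz = 0.945/77 = 0.012 kg m⁻⁴
  114–126 m: Δρ/Δz = 0.386/12 = 0.032 kg m⁻⁴
  126–131 m: Δρ/Δz = 0.209/5 = 0.042 kg m⁻⁴
  131–180 m: Δρ/Δz = 1.263/49 = 0.026 kg m⁻⁴
  180–227 m: Δρ/Δz = 0.219/47 = 4.7 × 10⁻³ kg m⁻⁴
The largest gradient is in the 126–131 m interval — the pycnocline.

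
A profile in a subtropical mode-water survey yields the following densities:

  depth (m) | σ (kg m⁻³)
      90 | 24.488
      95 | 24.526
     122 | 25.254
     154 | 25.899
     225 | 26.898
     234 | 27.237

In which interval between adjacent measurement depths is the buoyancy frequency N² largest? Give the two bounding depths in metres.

Compute the density gradient over each adjacent pair:
  90–95 m: Δρ/Δz = 0.038/5 = 7.6 × 10⁻³ kg m⁻⁴
  95–122 m: Δρ/Δz = 0.728/27 = 0.027 kg m⁻⁴
  122–154 m: Δρ/Δz = 0.645/32 = 0.020 kg m⁻⁴
  154–225 m: Δρ/Δz = 0.999/71 = 0.014 kg m⁻⁴
  225–234 m: Δρ/Δz = 0.339/9 = 0.038 kg m⁻⁴
The largest gradient is in the 225–234 m interval — the pycnocline.

225–234 m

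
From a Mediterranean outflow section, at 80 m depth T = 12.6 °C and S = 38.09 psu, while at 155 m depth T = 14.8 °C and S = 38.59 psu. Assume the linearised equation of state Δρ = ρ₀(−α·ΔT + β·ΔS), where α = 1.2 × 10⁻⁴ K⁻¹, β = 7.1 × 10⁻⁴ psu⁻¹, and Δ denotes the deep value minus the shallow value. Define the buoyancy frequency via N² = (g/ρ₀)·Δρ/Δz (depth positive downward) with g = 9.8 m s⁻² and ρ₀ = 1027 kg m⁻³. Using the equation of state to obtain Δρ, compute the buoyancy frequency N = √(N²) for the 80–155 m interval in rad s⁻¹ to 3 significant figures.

3.45 × 10⁻³ rad s⁻¹

ΔT = +2.2 K, ΔS = +0.50 psu (deep − shallow).
Δρ/ρ₀ = −αΔT + βΔS = -2.64 × 10⁻⁴ + 3.55 × 10⁻⁴ = 9.10 × 10⁻⁵, so Δρ ≈ 0.09346 kg m⁻³.
N² = (g/ρ₀)·Δρ/Δz = g·(Δρ/ρ₀)/Δz = 9.8 × 9.10 × 10⁻⁵ / 75 = 1.1891 × 10⁻⁵ s⁻².
N = √(1.1891 × 10⁻⁵) = 3.4483 × 10⁻³ rad s⁻¹ ≈ 3.45 × 10⁻³ rad s⁻¹.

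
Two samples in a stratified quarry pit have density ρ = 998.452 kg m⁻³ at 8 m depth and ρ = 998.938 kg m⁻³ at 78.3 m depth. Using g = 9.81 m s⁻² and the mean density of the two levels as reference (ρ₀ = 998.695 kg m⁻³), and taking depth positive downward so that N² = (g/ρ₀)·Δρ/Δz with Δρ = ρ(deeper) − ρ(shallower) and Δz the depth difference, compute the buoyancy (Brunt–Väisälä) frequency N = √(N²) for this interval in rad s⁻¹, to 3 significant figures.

8.24 × 10⁻³ rad s⁻¹

Δρ = 998.938 − 998.452 = 0.486 kg m⁻³ over Δz = 78.3 − 8 = 70.3 m.
N² = (9.81/998.695) × (0.486/70.3) = 6.7907 × 10⁻⁵ s⁻².
N = √(6.7907 × 10⁻⁵) = 8.2406 × 10⁻³ rad s⁻¹ ≈ 8.24 × 10⁻³ rad s⁻¹.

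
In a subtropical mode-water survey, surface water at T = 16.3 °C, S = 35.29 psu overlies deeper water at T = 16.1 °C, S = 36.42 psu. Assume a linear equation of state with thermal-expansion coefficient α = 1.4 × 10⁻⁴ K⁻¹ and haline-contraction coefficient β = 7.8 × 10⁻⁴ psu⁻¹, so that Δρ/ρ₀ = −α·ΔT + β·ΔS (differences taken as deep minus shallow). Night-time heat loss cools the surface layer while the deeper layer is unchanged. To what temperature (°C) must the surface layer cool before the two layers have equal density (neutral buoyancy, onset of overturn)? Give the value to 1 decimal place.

9.8 °C

Neutral buoyancy requires Δρ = 0, i.e. −α(T_deep − T_surf′) + β(S_deep − S_surf) = 0.
T_surf′ = T_deep − (β/α)·ΔS = 16.1 − (7.8 × 10⁻⁴/1.4 × 10⁻⁴)·(+1.13) = 9.804 °C.
Cooling required: 16.3 − (9.804) = 6.496 °C.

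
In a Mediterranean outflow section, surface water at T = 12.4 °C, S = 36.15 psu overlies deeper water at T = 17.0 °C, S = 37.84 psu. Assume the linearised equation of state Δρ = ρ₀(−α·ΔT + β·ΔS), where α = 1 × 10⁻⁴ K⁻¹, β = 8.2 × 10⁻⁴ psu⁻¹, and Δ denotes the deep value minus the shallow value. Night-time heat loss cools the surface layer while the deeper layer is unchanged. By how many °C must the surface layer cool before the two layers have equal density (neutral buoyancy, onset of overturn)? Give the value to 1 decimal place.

Neutral buoyancy requires Δρ = 0, i.e. −α(T_deep − T_surf′) + β(S_deep − S_surf) = 0.
T_surf′ = T_deep − (β/α)·ΔS = 17.0 − (8.2 × 10⁻⁴/1 × 10⁻⁴)·(+1.69) = 3.142 °C.
Cooling required: 12.4 − (3.142) = 9.258 °C.

9.3 °C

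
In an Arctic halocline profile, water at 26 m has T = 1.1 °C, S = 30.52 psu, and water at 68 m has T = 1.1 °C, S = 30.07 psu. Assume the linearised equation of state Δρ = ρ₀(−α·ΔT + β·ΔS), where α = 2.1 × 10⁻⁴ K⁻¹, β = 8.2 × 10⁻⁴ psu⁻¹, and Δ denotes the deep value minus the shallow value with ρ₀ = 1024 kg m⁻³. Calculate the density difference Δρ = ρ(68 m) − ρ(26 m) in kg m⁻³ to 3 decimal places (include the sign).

ΔT = +0.0 K, ΔS = -0.45 psu (deep − shallow).
Δρ/ρ₀ = −(2.1 × 10⁻⁴)(+0.0) + (8.2 × 10⁻⁴)(-0.45) = -3.69 × 10⁻⁴.
Δρ = 1024 × (-3.69 × 10⁻⁴) = -0.378 kg m⁻³.
Negative Δρ: lighter below, statically unstable.

-0.378 kg m⁻³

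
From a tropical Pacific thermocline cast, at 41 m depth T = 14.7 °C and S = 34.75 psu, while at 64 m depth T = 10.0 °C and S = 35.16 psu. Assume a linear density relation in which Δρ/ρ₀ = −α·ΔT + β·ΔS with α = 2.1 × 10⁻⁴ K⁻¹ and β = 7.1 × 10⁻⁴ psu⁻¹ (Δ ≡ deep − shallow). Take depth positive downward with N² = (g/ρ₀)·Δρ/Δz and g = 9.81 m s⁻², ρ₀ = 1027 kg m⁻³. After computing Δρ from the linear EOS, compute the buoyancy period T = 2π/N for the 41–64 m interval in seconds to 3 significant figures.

ΔT = -4.7 K, ΔS = +0.41 psu (deep − shallow).
Δρ/ρ₀ = −αΔT + βΔS = 9.87 × 10⁻⁴ + 2.911 × 10⁻⁴ = 1.2781 × 10⁻³, so Δρ ≈ 1.313 kg m⁻³.
N² = (g/ρ₀)·Δρ/Δz = g·(Δρ/ρ₀)/Δz = 9.81 × 1.2781 × 10⁻³ / 23 = 5.4514 × 10⁻⁴ s⁻².
N = √(5.4514 × 10⁻⁴) = 0.023348 rad s⁻¹ → T = 2π/N = 269.11 s ≈ 269 s.

269 s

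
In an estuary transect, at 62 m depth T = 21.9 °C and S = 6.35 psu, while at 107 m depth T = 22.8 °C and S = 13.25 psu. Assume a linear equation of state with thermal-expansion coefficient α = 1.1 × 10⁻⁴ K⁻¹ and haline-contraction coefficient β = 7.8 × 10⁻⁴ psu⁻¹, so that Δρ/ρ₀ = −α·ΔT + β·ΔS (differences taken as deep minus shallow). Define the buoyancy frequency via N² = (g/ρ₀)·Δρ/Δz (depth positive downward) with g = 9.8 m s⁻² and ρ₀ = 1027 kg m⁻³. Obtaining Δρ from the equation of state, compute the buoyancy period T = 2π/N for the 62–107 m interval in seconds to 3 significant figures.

185 s

ΔT = +0.9 K, ΔS = +6.90 psu (deep − shallow).
Δρ/ρ₀ = −αΔT + βΔS = -9.90 × 10⁻⁵ + 5.382 × 10⁻³ = 5.283 × 10⁻³, so Δρ ≈ 5.426 kg m⁻³.
N² = (g/ρ₀)·Δρ/Δz = g·(Δρ/ρ₀)/Δz = 9.8 × 5.283 × 10⁻³ / 45 = 1.1505 × 10⁻³ s⁻².
N = √(1.1505 × 10⁻³) = 0.033919 rad s⁻¹ → T = 2π/N = 185.24 s ≈ 185 s.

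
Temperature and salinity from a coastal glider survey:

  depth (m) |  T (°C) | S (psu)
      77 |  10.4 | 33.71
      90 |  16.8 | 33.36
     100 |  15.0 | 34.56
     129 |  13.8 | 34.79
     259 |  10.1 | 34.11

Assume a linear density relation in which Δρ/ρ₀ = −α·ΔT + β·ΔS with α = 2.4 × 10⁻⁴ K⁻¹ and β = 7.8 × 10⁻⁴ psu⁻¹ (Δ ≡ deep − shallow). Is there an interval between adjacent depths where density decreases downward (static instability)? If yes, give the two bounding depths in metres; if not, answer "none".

77–90 m

Evaluate Δρ/ρ₀ = −αΔT + βΔS across each adjacent pair:
  77–90 m: −αΔT+βΔS = −(2.4 × 10⁻⁴)(+6.4)+(7.8 × 10⁻⁴)(-0.35) = -1.8 × 10⁻³ → UNSTABLE
  90–100 m: −αΔT+βΔS = −(2.4 × 10⁻⁴)(-1.8)+(7.8 × 10⁻⁴)(+1.20) = 1.4 × 10⁻³ → stable
  100–129 m: −αΔT+βΔS = −(2.4 × 10⁻⁴)(-1.2)+(7.8 × 10⁻⁴)(+0.23) = 4.7 × 10⁻⁴ → stable
  129–259 m: −αΔT+βΔS = −(2.4 × 10⁻⁴)(-3.7)+(7.8 × 10⁻⁴)(-0.68) = 3.6 × 10⁻⁴ → stable
The 77–90 m interval has Δρ < 0: lighter water underlies denser water.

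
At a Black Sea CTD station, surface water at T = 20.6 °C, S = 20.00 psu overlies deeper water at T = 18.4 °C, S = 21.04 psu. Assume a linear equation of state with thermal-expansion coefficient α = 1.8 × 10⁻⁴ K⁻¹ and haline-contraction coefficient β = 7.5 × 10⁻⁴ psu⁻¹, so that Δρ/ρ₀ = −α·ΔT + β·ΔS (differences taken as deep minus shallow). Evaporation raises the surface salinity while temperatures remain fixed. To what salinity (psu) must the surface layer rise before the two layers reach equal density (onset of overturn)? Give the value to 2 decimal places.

Neutral buoyancy requires −α(T_deep − T_surf) + β(S_deep − S_surf′) = 0.
S_surf′ = S_deep − (α/β)·ΔT = 21.04 − (1.8 × 10⁻⁴/7.5 × 10⁻⁴)·(-2.2) = 21.5680 psu.
Increase required: 21.5680 − 20.00 = 1.5680 psu.

21.57 psu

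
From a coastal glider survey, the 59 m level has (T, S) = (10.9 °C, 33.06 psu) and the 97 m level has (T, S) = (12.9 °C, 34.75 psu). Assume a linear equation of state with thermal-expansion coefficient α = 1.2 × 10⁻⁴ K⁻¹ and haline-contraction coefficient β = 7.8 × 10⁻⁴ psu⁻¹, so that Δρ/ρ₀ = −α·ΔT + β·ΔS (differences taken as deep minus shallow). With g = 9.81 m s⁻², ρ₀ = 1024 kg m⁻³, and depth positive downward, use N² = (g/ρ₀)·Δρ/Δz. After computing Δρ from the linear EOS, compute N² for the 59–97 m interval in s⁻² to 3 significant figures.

2.78 × 10⁻⁴ s⁻²

ΔT = +2.0 K, ΔS = +1.69 psu (deep − shallow).
Δρ/ρ₀ = −αΔT + βΔS = -2.40 × 10⁻⁴ + 1.3182 × 10⁻³ = 1.0782 × 10⁻³, so Δρ ≈ 1.104 kg m⁻³.
N² = (g/ρ₀)·Δρ/Δz = g·(Δρ/ρ₀)/Δz = 9.81 × 1.0782 × 10⁻³ / 38 = 2.7835 × 10⁻⁴ s⁻² ≈ 2.78 × 10⁻⁴ s⁻².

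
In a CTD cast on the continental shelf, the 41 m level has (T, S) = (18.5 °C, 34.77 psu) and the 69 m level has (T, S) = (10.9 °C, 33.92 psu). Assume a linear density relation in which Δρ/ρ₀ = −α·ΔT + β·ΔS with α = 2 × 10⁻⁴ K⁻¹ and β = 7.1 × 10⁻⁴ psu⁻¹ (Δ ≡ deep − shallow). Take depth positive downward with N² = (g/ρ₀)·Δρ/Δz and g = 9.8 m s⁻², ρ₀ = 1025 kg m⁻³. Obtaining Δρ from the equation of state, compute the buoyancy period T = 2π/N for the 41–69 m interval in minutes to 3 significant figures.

5.85 min

ΔT = -7.6 K, ΔS = -0.85 psu (deep − shallow).
Δρ/ρ₀ = −αΔT + βΔS = 1.52 × 10⁻³ − 6.035 × 10⁻⁴ = 9.165 × 10⁻⁴, so Δρ ≈ 0.9394 kg m⁻³.
N² = (g/ρ₀)·Δρ/Δz = g·(Δρ/ρ₀)/Δz = 9.8 × 9.165 × 10⁻⁴ / 28 = 3.2078 × 10⁻⁴ s⁻².
N = √(3.2078 × 10⁻⁴) = 0.017910 rad s⁻¹ → T = 2π/N = 350.82 s = 5.8470 min ≈ 5.85 min.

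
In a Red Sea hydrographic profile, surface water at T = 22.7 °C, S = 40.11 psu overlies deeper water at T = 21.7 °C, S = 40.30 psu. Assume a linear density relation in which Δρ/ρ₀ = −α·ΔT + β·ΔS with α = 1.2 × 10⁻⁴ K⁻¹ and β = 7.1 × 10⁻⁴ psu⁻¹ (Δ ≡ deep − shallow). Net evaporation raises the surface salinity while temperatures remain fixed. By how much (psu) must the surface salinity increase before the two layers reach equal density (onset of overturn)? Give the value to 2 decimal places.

0.36 psu

Neutral buoyancy requires −α(T_deep − T_surf) + β(S_deep − S_surf′) = 0.
S_surf′ = S_deep − (α/β)·ΔT = 40.30 − (1.2 × 10⁻⁴/7.1 × 10⁻⁴)·(-1.0) = 40.4690 psu.
Increase required: 40.4690 − 40.11 = 0.3590 psu.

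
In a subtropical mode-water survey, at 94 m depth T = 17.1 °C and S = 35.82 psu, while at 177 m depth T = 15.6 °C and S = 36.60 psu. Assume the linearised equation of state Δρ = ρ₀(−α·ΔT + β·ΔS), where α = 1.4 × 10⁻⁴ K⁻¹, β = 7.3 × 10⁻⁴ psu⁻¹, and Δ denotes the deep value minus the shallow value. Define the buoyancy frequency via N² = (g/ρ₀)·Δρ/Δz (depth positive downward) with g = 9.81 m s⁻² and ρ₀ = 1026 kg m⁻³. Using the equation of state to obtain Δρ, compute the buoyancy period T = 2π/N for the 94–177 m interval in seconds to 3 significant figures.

ΔT = -1.5 K, ΔS = +0.78 psu (deep − shallow).
Δρ/ρ₀ = −αΔT + βΔS = 2.10 × 10⁻⁴ + 5.694 × 10⁻⁴ = 7.794 × 10⁻⁴, so Δρ ≈ 0.7997 kg m⁻³.
N² = (g/ρ₀)·Δρ/Δz = g·(Δρ/ρ₀)/Δz = 9.81 × 7.794 × 10⁻⁴ / 83 = 9.2119 × 10⁻⁵ s⁻².
N = √(9.2119 × 10⁻⁵) = 9.5979 × 10⁻³ rad s⁻¹ → T = 2π/N = 654.64 s ≈ 655 s.

655 s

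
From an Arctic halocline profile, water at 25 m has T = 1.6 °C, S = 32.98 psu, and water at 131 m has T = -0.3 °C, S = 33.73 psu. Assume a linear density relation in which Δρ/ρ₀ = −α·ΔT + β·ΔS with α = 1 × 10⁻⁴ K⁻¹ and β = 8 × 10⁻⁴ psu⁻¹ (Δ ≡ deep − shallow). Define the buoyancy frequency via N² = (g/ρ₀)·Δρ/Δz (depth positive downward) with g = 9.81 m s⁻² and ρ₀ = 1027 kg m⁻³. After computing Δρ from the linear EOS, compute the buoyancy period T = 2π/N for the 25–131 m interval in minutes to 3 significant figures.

12.2 min

ΔT = -1.9 K, ΔS = +0.75 psu (deep − shallow).
Δρ/ρ₀ = −αΔT + βΔS = 1.90 × 10⁻⁴ + 6.00 × 10⁻⁴ = 7.90 × 10⁻⁴, so Δρ ≈ 0.8113 kg m⁻³.
N² = (g/ρ₀)·Δρ/Δz = g·(Δρ/ρ₀)/Δz = 9.81 × 7.90 × 10⁻⁴ / 106 = 7.3112 × 10⁻⁵ s⁻².
N = √(7.3112 × 10⁻⁵) = 8.5506 × 10⁻³ rad s⁻¹ → T = 2π/N = 734.82 s = 12.247 min ≈ 12.2 min.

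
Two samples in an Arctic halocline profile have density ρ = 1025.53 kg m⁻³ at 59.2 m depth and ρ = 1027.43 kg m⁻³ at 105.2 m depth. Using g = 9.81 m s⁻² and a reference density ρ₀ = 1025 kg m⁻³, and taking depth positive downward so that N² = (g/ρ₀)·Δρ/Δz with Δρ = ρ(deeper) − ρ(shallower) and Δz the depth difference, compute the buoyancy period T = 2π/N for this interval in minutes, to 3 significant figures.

5.27 min

Δρ = 1027.43 − 1025.53 = 1.90 kg m⁻³ over Δz = 105.2 − 59.2 = 46 m.
N² = (9.81/1025) × (1.90/46) = 3.9531 × 10⁻⁴ s⁻².
N = √(3.9531 × 10⁻⁴) = 0.019882 rad s⁻¹, so T = 2π/N = 316.02 s = 5.2670 min ≈ 5.27 min.
Since Δρ > 0 the layer is stably stratified.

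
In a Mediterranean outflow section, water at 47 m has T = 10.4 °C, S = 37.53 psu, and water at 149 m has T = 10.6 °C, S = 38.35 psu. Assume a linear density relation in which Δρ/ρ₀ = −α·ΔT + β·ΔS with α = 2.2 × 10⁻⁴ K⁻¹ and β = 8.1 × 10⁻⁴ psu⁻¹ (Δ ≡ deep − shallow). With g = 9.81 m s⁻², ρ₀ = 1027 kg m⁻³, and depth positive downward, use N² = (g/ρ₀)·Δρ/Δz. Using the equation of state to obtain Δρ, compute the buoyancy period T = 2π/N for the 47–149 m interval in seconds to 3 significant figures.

ΔT = +0.2 K, ΔS = +0.82 psu (deep − shallow).
Δρ/ρ₀ = −αΔT + βΔS = -4.40 × 10⁻⁵ + 6.642 × 10⁻⁴ = 6.202 × 10⁻⁴, so Δρ ≈ 0.6369 kg m⁻³.
N² = (g/ρ₀)·Δρ/Δz = g·(Δρ/ρ₀)/Δz = 9.81 × 6.202 × 10⁻⁴ / 102 = 5.9649 × 10⁻⁵ s⁻².
N = √(5.9649 × 10⁻⁵) = 7.7233 × 10⁻³ rad s⁻¹ → T = 2π/N = 813.54 s ≈ 814 s.

814 s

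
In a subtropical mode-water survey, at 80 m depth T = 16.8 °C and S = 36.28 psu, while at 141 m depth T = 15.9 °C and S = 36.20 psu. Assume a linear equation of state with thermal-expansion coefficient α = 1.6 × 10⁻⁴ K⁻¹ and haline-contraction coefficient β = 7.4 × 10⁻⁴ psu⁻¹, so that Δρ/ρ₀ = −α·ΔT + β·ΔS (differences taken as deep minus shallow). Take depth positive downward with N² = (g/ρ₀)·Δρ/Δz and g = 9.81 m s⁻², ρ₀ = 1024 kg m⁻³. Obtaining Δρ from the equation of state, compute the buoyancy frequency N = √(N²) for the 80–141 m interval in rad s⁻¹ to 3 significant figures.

ΔT = -0.9 K, ΔS = -0.08 psu (deep − shallow).
Δρ/ρ₀ = −αΔT + βΔS = 1.44 × 10⁻⁴ − 5.92 × 10⁻⁵ = 8.48 × 10⁻⁵, so Δρ ≈ 0.08684 kg m⁻³.
N² = (g/ρ₀)·Δρ/Δz = g·(Δρ/ρ₀)/Δz = 9.81 × 8.48 × 10⁻⁵ / 61 = 1.3638 × 10⁻⁵ s⁻².
N = √(1.3638 × 10⁻⁵) = 3.6930 × 10⁻³ rad s⁻¹ ≈ 3.69 × 10⁻³ rad s⁻¹.

3.69 × 10⁻³ rad s⁻¹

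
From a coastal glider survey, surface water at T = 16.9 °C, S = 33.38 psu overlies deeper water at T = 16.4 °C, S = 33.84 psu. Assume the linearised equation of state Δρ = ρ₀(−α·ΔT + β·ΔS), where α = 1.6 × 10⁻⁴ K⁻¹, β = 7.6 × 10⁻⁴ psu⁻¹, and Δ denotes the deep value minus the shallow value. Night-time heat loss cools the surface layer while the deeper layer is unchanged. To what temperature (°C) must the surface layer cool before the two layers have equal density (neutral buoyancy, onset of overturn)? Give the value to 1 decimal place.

14.2 °C

Neutral buoyancy requires Δρ = 0, i.e. −α(T_deep − T_surf′) + β(S_deep − S_surf) = 0.
T_surf′ = T_deep − (β/α)·ΔS = 16.4 − (7.6 × 10⁻⁴/1.6 × 10⁻⁴)·(+0.46) = 14.215 °C.
Cooling required: 16.9 − (14.215) = 2.685 °C.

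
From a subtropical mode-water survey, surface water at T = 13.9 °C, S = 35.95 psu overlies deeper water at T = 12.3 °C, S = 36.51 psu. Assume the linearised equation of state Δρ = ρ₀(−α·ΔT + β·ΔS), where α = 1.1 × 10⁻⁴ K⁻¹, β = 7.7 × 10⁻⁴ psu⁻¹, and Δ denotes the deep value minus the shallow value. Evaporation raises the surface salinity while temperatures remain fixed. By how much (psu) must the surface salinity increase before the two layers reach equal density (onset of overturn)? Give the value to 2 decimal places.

Neutral buoyancy requires −α(T_deep − T_surf) + β(S_deep − S_surf′) = 0.
S_surf′ = S_deep − (α/β)·ΔT = 36.51 − (1.1 × 10⁻⁴/7.7 × 10⁻⁴)·(-1.6) = 36.7386 psu.
Increase required: 36.7386 − 35.95 = 0.7886 psu.

0.79 psu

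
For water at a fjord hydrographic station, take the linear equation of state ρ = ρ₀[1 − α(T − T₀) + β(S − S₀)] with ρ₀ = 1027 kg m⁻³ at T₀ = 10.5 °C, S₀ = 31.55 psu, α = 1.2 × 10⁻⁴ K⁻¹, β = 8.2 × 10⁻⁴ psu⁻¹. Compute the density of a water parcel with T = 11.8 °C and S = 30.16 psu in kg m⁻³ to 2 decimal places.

T − T₀ = +1.3 K, S − S₀ = -1.39 psu.
Bracket = 1 − α·(+1.3) + β·(-1.39) = 1 + (-1.2958 × 10⁻³) = 0.9987042.
ρ = 1027 × 0.9987042 = 1025.67 kg m⁻³.

1025.67 kg m⁻³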